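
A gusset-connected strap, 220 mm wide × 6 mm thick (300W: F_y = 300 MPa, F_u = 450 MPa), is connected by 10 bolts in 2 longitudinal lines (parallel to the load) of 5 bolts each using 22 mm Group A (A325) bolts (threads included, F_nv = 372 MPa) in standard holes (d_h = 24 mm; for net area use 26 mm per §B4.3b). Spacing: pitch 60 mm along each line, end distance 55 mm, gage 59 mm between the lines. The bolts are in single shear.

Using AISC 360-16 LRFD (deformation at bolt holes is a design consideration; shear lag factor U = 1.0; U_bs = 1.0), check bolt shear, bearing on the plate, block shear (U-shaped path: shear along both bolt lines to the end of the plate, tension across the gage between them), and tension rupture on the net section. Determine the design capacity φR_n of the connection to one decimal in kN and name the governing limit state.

Bolt shear: A_b = π(22)²/4 = 380.13 mm². φR_n = 0.75 × 372 × 380.13 × 10 × 1 = 1060.6 kN.
Bearing (6 mm plate, F_u = 450 MPa): end bolts L_c = 55 − 24/2 = 43, R_n = min(1.2×43×6×450, 2.4×22×6×450) = 139.32 kN/bolt; interior L_c = 60 − 24 = 36, R_n = 116.64 kN/bolt. φR_n = 0.75 × (2×139.32 + 8×116.64) = 908.8 kN.
Block shear: shear path 2×[55+4×60] = 2×295 mm, A_gv = 3540, A_nv = 2×(295 − 4.5×26)×6 = 2136 mm²; tension across gage: (59 − 1×26)×6 = 198 mm². R_n = min(0.6×450×2136, 0.6×300×3540) + 1.0×450×198 = min(576.72, 637.2) + 89.1 = 665.82 kN. φR_n = 0.75 × 665.82 = 499.4 kN.
Tension rupture (net): A_n = (220 − 2×26)×6 = 1008 mm² (U = 1.0, A_e = A_n). φR_n = 0.75 × 450 × 1008 = 340.2 kN.
Governing: min(1060.6, 908.8, 499.4, 340.2) = 340.2 kN → net-section rupture.

340.2 kN (net-section rupture governs)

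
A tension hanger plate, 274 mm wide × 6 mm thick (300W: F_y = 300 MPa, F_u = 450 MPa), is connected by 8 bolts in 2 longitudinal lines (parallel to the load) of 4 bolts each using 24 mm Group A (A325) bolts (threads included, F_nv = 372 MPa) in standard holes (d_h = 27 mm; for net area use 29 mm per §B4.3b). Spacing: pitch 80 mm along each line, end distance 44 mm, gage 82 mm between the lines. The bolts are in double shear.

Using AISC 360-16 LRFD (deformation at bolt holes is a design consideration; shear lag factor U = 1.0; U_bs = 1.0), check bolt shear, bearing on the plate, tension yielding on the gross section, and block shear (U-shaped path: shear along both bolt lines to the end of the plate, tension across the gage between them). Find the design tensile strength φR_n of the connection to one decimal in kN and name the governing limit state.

443.9 kN (gross-section yield governs)

Bolt shear: A_b = π(24)²/4 = 452.39 mm². φR_n = 0.75 × 372 × 452.39 × 8 × 2 = 2019.5 kN.
Bearing (6 mm plate, F_u = 450 MPa): end bolts L_c = 44 − 27/2 = 30.5, R_n = min(1.2×30.5×6×450, 2.4×24×6×450) = 98.82 kN/bolt; interior L_c = 80 − 27 = 53, R_n = 155.52 kN/bolt. φR_n = 0.75 × (2×98.82 + 6×155.52) = 848.1 kN.
Tension yield (gross): A_g = 274×6 = 1644 mm². φR_n = 0.90 × 300 × 1644 = 443.9 kN.
Block shear: shear path 2×[44+3×80] = 2×284 mm, A_gv = 3408, A_nv = 2×(284 − 3.5×29)×6 = 2190 mm²; tension across gage: (82 − 1×29)×6 = 318 mm². R_n = min(0.6×450×2190, 0.6×300×3408) + 1.0×450×318 = min(591.3, 613.44) + 143.1 = 734.4 kN. φR_n = 0.75 × 734.4 = 550.8 kN.
Governing: min(2019.5, 848.1, 443.9, 550.8) = 443.9 kN → gross-section yield.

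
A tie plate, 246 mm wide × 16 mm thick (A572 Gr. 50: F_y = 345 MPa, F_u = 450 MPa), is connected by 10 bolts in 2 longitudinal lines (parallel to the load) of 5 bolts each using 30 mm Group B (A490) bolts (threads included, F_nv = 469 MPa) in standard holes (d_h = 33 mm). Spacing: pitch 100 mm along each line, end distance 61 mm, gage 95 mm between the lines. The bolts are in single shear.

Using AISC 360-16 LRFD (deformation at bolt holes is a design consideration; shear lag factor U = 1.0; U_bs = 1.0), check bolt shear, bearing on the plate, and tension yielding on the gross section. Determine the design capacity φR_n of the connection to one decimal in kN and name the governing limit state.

1222.1 kN (gross-section yield governs)

Bolt shear: A_b = π(30)²/4 = 706.86 mm². φR_n = 0.75 × 469 × 706.86 × 10 × 1 = 2486.4 kN.
Bearing (16 mm plate, F_u = 450 MPa): end bolts L_c = 61 − 33/2 = 44.5, R_n = min(1.2×44.5×16×450, 2.4×30×16×450) = 384.48 kN/bolt; interior L_c = 100 − 33 = 67, R_n = 518.4 kN/bolt. φR_n = 0.75 × (2×384.48 + 8×518.4) = 3687.1 kN.
Tension yield (gross): A_g = 246×16 = 3936 mm². φR_n = 0.90 × 345 × 3936 = 1222.1 kN.
Governing: min(2486.4, 3687.1, 1222.1) = 1222.1 kN → gross-section yield.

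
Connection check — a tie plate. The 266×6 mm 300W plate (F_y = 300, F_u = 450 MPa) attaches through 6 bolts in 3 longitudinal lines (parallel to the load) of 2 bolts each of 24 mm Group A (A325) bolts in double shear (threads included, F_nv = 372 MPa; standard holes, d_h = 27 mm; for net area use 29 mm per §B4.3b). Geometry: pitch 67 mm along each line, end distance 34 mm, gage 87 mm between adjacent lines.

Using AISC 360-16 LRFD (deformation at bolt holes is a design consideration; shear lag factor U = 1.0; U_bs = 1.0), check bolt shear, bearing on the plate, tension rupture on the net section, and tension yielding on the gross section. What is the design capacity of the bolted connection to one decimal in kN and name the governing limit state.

Bolt shear: A_b = π(24)²/4 = 452.39 mm². φR_n = 0.75 × 372 × 452.39 × 6 × 2 = 1514.6 kN.
Bearing (6 mm plate, F_u = 450 MPa): end bolts L_c = 34 − 27/2 = 20.5, R_n = min(1.2×20.5×6×450, 2.4×24×6×450) = 66.42 kN/bolt; interior L_c = 67 − 27 = 40, R_n = 129.6 kN/bolt. φR_n = 0.75 × (3×66.42 + 3×129.6) = 441.0 kN.
Tension rupture (net): A_n = (266 − 3×29)×6 = 1074 mm² (U = 1.0, A_e = A_n). φR_n = 0.75 × 450 × 1074 = 362.5 kN.
Tension yield (gross): A_g = 266×6 = 1596 mm². φR_n = 0.90 × 300 × 1596 = 430.9 kN.
Governing: min(1514.6, 441.0, 362.5, 430.9) = 362.5 kN → net-section rupture.

362.5 kN (net-section rupture governs)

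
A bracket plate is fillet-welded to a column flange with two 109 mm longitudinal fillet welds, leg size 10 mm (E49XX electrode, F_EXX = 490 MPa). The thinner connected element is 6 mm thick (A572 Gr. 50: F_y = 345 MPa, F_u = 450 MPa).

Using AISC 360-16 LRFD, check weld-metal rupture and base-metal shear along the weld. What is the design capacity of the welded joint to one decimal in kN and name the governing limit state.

Weld metal: throat = 0.707×10 = 7.07 mm, L = 2×109 = 218 mm. φR_n = 0.75 × 0.6 × 490 × 7.07 × 218 = 339.8 kN.
Base metal shear (6 mm plate): yield φR_n = 1.0×0.6×345×6×218 = 270.8 kN; rupture φR_n = 0.75×0.6×450×6×218 = 264.9 kN; take 264.9 kN (rupture).
Governing: min(339.8, 264.9) = 264.9 kN → base-metal shear.

264.9 kN (base-metal shear governs)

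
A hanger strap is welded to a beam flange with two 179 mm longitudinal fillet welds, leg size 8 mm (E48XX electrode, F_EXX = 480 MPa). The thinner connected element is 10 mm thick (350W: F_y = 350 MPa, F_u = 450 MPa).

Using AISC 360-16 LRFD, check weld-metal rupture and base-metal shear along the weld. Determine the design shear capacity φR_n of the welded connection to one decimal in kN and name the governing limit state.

437.4 kN (weld metal governs)

Weld metal: throat = 0.707×8 = 5.656 mm, L = 2×179 = 358 mm. φR_n = 0.75 × 0.6 × 480 × 5.656 × 358 = 437.4 kN.
Base metal shear (10 mm plate): yield φR_n = 1.0×0.6×350×10×358 = 751.8 kN; rupture φR_n = 0.75×0.6×450×10×358 = 725.0 kN; take 725.0 kN (rupture).
Governing: min(437.4, 725.0) = 437.4 kN → weld metal.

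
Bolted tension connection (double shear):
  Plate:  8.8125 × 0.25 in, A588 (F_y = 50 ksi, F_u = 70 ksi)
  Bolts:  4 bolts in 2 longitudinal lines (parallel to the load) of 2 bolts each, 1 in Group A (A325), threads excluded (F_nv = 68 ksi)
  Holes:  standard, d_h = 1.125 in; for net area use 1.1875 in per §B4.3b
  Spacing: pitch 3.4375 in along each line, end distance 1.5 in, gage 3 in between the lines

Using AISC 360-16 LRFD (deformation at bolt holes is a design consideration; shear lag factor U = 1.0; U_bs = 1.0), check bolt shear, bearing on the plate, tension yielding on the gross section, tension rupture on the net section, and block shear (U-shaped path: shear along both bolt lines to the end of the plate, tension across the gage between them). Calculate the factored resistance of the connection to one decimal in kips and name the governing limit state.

73.5 kips (block shear governs)

Bolt shear: A_b = π(1)²/4 = 0.7854 in². φR_n = 0.75 × 68 × 0.7854 × 4 × 2 = 320.4 kips.
Bearing (0.25 in plate, F_u = 70 ksi): end bolts L_c = 1.5 − 1.125/2 = 0.9375, R_n = min(1.2×0.9375×0.25×70, 2.4×1×0.25×70) = 19.688 kips/bolt; interior L_c = 3.4375 − 1.125 = 2.3125, R_n = 42 kips/bolt. φR_n = 0.75 × (2×19.688 + 2×42) = 92.5 kips.
Tension yield (gross): A_g = 8.8125×0.25 = 2.2031 in². φR_n = 0.90 × 50 × 2.2031 = 99.1 kips.
Tension rupture (net): A_n = (8.8125 − 2×1.1875)×0.25 = 1.6094 in² (U = 1.0, A_e = A_n). φR_n = 0.75 × 70 × 1.6094 = 84.5 kips.
Block shear: shear path 2×[1.5+1×3.4375] = 2×4.9375 in, A_gv = 2.4688, A_nv = 2×(4.9375 − 1.5×1.1875)×0.25 = 1.5781 in²; tension across gage: (3 − 1×1.1875)×0.25 = 0.45313 in². R_n = min(0.6×70×1.5781, 0.6×50×2.4688) + 1.0×70×0.45313 = min(66.28, 74.064) + 31.719 = 97.999 kips. φR_n = 0.75 × 97.999 = 73.5 kips.
Governing: min(320.4, 92.5, 99.1, 84.5, 73.5) = 73.5 kips → block shear.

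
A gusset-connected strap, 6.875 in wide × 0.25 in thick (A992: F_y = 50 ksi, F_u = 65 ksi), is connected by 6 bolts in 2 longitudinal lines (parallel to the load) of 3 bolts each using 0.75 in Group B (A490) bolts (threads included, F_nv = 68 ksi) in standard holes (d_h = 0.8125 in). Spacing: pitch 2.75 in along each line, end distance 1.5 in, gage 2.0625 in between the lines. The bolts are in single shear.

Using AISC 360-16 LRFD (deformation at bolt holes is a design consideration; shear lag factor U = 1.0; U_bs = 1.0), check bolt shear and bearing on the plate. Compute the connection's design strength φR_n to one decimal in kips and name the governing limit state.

119.7 kips (bearing governs)

Bolt shear: A_b = π(0.75)²/4 = 0.44179 in². φR_n = 0.75 × 68 × 0.44179 × 6 × 1 = 135.2 kips.
Bearing (0.25 in plate, F_u = 65 ksi): end bolts L_c = 1.5 − 0.8125/2 = 1.09375, R_n = min(1.2×1.09375×0.25×65, 2.4×0.75×0.25×65) = 21.328 kips/bolt; interior L_c = 2.75 − 0.8125 = 1.9375, R_n = 29.25 kips/bolt. φR_n = 0.75 × (2×21.328 + 4×29.25) = 119.7 kips.
Governing: min(135.2, 119.7) = 119.7 kips → bearing.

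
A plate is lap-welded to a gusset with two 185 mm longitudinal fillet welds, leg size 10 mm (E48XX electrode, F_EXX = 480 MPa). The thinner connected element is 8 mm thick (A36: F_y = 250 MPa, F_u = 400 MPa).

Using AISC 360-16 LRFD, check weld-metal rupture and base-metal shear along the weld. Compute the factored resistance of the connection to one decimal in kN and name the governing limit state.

444.0 kN (base-metal shear governs)

Weld metal: throat = 0.707×10 = 7.07 mm, L = 2×185 = 370 mm. φR_n = 0.75 × 0.6 × 480 × 7.07 × 370 = 565.0 kN.
Base metal shear (8 mm plate): yield φR_n = 1.0×0.6×250×8×370 = 444.0 kN; rupture φR_n = 0.75×0.6×400×8×370 = 532.8 kN; take 444.0 kN (yield).
Governing: min(565.0, 444.0) = 444.0 kN → base-metal shear.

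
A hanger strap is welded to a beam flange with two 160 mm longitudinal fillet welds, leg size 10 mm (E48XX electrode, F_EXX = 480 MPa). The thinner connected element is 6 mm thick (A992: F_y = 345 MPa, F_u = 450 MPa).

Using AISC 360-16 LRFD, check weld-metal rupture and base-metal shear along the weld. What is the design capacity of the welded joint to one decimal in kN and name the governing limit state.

Weld metal: throat = 0.707×10 = 7.07 mm, L = 2×160 = 320 mm. φR_n = 0.75 × 0.6 × 480 × 7.07 × 320 = 488.7 kN.
Base metal shear (6 mm plate): yield φR_n = 1.0×0.6×345×6×320 = 397.4 kN; rupture φR_n = 0.75×0.6×450×6×320 = 388.8 kN; take 388.8 kN (rupture).
Governing: min(488.7, 388.8) = 388.8 kN → base-metal shear.

388.8 kN (base-metal shear governs)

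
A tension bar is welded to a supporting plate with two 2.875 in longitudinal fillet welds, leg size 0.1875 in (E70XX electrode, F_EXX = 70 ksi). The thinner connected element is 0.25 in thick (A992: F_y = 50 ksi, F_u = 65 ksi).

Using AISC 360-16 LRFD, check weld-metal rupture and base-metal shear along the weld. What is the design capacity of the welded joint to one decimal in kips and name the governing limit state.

24.0 kips (weld metal governs)

Weld metal: throat = 0.707×0.1875 = 0.13256 in, L = 2×2.875 = 5.75 in. φR_n = 0.75 × 0.6 × 70 × 0.13256 × 5.75 = 24.0 kips.
Base metal shear (0.25 in plate): yield φR_n = 1.0×0.6×50×0.25×5.75 = 43.1 kips; rupture φR_n = 0.75×0.6×65×0.25×5.75 = 42.0 kips; take 42.0 kips (rupture).
Governing: min(24.0, 42.0) = 24.0 kips → weld metal.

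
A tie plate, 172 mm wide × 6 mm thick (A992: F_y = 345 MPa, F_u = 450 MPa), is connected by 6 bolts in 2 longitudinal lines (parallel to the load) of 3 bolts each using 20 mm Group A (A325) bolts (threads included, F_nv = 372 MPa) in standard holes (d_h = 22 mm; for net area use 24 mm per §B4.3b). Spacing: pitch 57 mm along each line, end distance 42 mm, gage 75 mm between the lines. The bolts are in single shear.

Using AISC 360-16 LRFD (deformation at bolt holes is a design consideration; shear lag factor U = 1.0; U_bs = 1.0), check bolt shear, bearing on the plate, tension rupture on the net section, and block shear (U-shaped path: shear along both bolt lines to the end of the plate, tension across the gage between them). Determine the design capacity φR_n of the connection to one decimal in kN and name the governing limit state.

251.1 kN (net-section rupture governs)

Bolt shear: A_b = π(20)²/4 = 314.16 mm². φR_n = 0.75 × 372 × 314.16 × 6 × 1 = 525.9 kN.
Bearing (6 mm plate, F_u = 450 MPa): end bolts L_c = 42 − 22/2 = 31, R_n = min(1.2×31×6×450, 2.4×20×6×450) = 100.44 kN/bolt; interior L_c = 57 − 22 = 35, R_n = 113.4 kN/bolt. φR_n = 0.75 × (2×100.44 + 4×113.4) = 490.9 kN.
Tension rupture (net): A_n = (172 − 2×24)×6 = 744 mm² (U = 1.0, A_e = A_n). φR_n = 0.75 × 450 × 744 = 251.1 kN.
Block shear: shear path 2×[42+2×57] = 2×156 mm, A_gv = 1872, A_nv = 2×(156 − 2.5×24)×6 = 1152 mm²; tension across gage: (75 − 1×24)×6 = 306 mm². R_n = min(0.6×450×1152, 0.6×345×1872) + 1.0×450×306 = min(311.04, 387.5) + 137.7 = 448.74 kN. φR_n = 0.75 × 448.74 = 336.6 kN.
Governing: min(525.9, 490.9, 251.1, 336.6) = 251.1 kN → net-section rupture.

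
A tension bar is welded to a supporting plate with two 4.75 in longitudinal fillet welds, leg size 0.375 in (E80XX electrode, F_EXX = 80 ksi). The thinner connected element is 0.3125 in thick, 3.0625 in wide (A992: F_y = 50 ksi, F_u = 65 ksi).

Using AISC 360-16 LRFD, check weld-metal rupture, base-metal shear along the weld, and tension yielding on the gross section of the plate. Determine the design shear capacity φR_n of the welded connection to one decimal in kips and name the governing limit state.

43.1 kips (gross-section yield governs)

Weld metal: throat = 0.707×0.375 = 0.26513 in, L = 2×4.75 = 9.5 in. φR_n = 0.75 × 0.6 × 80 × 0.26513 × 9.5 = 90.7 kips.
Base metal shear (0.3125 in plate): yield φR_n = 1.0×0.6×50×0.3125×9.5 = 89.1 kips; rupture φR_n = 0.75×0.6×65×0.3125×9.5 = 86.8 kips; take 86.8 kips (rupture).
Tension yield (gross): A_g = 3.0625×0.3125 = 0.95703 in². φR_n = 0.90 × 50 × 0.95703 = 43.1 kips.
Governing: min(90.7, 86.8, 43.1) = 43.1 kips → gross-section yield.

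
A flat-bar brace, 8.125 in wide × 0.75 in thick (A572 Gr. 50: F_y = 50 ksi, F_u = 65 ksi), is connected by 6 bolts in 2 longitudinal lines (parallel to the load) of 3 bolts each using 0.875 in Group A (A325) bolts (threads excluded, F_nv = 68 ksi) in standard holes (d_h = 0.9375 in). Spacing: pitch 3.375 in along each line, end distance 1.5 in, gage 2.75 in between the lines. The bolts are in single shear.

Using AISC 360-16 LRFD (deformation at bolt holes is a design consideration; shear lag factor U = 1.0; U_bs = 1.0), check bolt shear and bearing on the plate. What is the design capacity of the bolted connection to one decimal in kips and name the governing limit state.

Bolt shear: A_b = π(0.875)²/4 = 0.60132 in². φR_n = 0.75 × 68 × 0.60132 × 6 × 1 = 184.0 kips.
Bearing (0.75 in plate, F_u = 65 ksi): end bolts L_c = 1.5 − 0.9375/2 = 1.03125, R_n = min(1.2×1.03125×0.75×65, 2.4×0.875×0.75×65) = 60.328 kips/bolt; interior L_c = 3.375 − 0.9375 = 2.4375, R_n = 102.38 kips/bolt. φR_n = 0.75 × (2×60.328 + 4×102.38) = 397.6 kips.
Governing: min(184.0, 397.6) = 184.0 kips → bolt shear.

184.0 kips (bolt shear governs)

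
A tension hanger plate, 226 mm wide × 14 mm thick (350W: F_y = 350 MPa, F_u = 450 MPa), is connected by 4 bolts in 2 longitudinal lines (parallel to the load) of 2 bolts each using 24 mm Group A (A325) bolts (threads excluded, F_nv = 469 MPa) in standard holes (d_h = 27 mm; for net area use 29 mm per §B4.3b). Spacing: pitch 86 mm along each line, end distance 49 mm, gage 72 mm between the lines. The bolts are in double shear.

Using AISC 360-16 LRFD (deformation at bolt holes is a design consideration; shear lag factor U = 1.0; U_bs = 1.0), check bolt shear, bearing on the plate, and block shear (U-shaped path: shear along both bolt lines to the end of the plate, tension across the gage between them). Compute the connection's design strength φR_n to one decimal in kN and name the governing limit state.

Bolt shear: A_b = π(24)²/4 = 452.39 mm². φR_n = 0.75 × 469 × 452.39 × 4 × 2 = 1273.0 kN.
Bearing (14 mm plate, F_u = 450 MPa): end bolts L_c = 49 − 27/2 = 35.5, R_n = min(1.2×35.5×14×450, 2.4×24×14×450) = 268.38 kN/bolt; interior L_c = 86 − 27 = 59, R_n = 362.88 kN/bolt. φR_n = 0.75 × (2×268.38 + 2×362.88) = 946.9 kN.
Block shear: shear path 2×[49+1×86] = 2×135 mm, A_gv = 3780, A_nv = 2×(135 − 1.5×29)×14 = 2562 mm²; tension across gage: (72 − 1×29)×14 = 602 mm². R_n = min(0.6×450×2562, 0.6×350×3780) + 1.0×450×602 = min(691.74, 793.8) + 270.9 = 962.64 kN. φR_n = 0.75 × 962.64 = 722.0 kN.
Governing: min(1273.0, 946.9, 722.0) = 722.0 kN → block shear.

722.0 kN (block shear governs)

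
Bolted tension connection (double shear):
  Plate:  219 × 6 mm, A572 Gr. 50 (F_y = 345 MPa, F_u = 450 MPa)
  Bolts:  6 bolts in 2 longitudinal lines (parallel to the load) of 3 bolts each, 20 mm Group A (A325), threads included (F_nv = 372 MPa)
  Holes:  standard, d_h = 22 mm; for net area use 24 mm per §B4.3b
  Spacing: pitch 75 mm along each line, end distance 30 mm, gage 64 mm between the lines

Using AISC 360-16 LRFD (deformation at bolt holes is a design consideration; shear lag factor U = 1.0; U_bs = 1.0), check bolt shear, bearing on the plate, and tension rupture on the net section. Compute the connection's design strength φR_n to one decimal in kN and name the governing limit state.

346.3 kN (net-section rupture governs)

Bolt shear: A_b = π(20)²/4 = 314.16 mm². φR_n = 0.75 × 372 × 314.16 × 6 × 2 = 1051.8 kN.
Bearing (6 mm plate, F_u = 450 MPa): end bolts L_c = 30 − 22/2 = 19, R_n = min(1.2×19×6×450, 2.4×20×6×450) = 61.56 kN/bolt; interior L_c = 75 − 22 = 53, R_n = 129.6 kN/bolt. φR_n = 0.75 × (2×61.56 + 4×129.6) = 481.1 kN.
Tension rupture (net): A_n = (219 − 2×24)×6 = 1026 mm² (U = 1.0, A_e = A_n). φR_n = 0.75 × 450 × 1026 = 346.3 kN.
Governing: min(1051.8, 481.1, 346.3) = 346.3 kN → net-section rupture.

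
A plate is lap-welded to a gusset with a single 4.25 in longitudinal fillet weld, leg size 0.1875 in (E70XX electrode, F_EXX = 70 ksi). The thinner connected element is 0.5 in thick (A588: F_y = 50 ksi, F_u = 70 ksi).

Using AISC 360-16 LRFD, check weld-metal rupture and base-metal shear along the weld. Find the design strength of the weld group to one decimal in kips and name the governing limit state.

Weld metal: throat = 0.707×0.1875 = 0.13256 in, L = 4.25 in. φR_n = 0.75 × 0.6 × 70 × 0.13256 × 4.25 = 17.7 kips.
Base metal shear (0.5 in plate): yield φR_n = 1.0×0.6×50×0.5×4.25 = 63.8 kips; rupture φR_n = 0.75×0.6×70×0.5×4.25 = 66.9 kips; take 63.8 kips (yield).
Governing: min(17.7, 63.8) = 17.7 kips → weld metal.

17.7 kips (weld metal governs)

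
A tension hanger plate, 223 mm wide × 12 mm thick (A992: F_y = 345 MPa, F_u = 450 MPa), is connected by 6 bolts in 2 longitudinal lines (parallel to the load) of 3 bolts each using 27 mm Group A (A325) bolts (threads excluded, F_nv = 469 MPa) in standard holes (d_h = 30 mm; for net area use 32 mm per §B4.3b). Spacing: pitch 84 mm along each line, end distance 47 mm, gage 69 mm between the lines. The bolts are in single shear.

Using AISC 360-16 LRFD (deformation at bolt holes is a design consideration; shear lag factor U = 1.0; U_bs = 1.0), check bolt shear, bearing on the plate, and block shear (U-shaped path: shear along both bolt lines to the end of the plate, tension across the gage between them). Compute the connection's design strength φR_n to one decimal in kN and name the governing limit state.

Bolt shear: A_b = π(27)²/4 = 572.56 mm². φR_n = 0.75 × 469 × 572.56 × 6 × 1 = 1208.4 kN.
Bearing (12 mm plate, F_u = 450 MPa): end bolts L_c = 47 − 30/2 = 32, R_n = min(1.2×32×12×450, 2.4×27×12×450) = 207.36 kN/bolt; interior L_c = 84 − 30 = 54, R_n = 349.92 kN/bolt. φR_n = 0.75 × (2×207.36 + 4×349.92) = 1360.8 kN.
Block shear: shear path 2×[47+2×84] = 2×215 mm, A_gv = 5160, A_nv = 2×(215 − 2.5×32)×12 = 3240 mm²; tension across gage: (69 − 1×32)×12 = 444 mm². R_n = min(0.6×450×3240, 0.6×345×5160) + 1.0×450×444 = min(874.8, 1068.1) + 199.8 = 1074.6 kN. φR_n = 0.75 × 1074.6 = 806.0 kN.
Governing: min(1208.4, 1360.8, 806.0) = 806.0 kN → block shear.

806.0 kN (block shear governs)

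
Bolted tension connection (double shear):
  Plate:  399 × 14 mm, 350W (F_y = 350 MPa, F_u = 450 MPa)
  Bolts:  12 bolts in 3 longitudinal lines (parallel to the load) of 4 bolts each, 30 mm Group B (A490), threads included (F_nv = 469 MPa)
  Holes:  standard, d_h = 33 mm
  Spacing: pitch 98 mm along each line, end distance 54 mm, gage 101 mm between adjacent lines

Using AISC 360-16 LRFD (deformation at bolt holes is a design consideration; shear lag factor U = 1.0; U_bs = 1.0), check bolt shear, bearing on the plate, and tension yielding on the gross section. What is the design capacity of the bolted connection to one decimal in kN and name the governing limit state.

Bolt shear: A_b = π(30)²/4 = 706.86 mm². φR_n = 0.75 × 469 × 706.86 × 12 × 2 = 5967.3 kN.
Bearing (14 mm plate, F_u = 450 MPa): end bolts L_c = 54 − 33/2 = 37.5, R_n = min(1.2×37.5×14×450, 2.4×30×14×450) = 283.5 kN/bolt; interior L_c = 98 − 33 = 65, R_n = 453.6 kN/bolt. φR_n = 0.75 × (3×283.5 + 9×453.6) = 3699.7 kN.
Tension yield (gross): A_g = 399×14 = 5586 mm². φR_n = 0.90 × 350 × 5586 = 1759.6 kN.
Governing: min(5967.3, 3699.7, 1759.6) = 1759.6 kN → gross-section yield.

1759.6 kN (gross-section yield governs)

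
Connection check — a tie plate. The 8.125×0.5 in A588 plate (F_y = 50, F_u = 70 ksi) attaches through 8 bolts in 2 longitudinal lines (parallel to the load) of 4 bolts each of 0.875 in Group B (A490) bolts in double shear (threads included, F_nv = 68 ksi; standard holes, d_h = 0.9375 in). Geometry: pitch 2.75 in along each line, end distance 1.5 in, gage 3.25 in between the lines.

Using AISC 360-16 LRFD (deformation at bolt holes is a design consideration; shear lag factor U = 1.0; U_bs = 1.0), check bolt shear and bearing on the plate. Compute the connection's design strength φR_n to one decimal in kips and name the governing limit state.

Bolt shear: A_b = π(0.875)²/4 = 0.60132 in². φR_n = 0.75 × 68 × 0.60132 × 8 × 2 = 490.7 kips.
Bearing (0.5 in plate, F_u = 70 ksi): end bolts L_c = 1.5 − 0.9375/2 = 1.03125, R_n = min(1.2×1.03125×0.5×70, 2.4×0.875×0.5×70) = 43.313 kips/bolt; interior L_c = 2.75 − 0.9375 = 1.8125, R_n = 73.5 kips/bolt. φR_n = 0.75 × (2×43.313 + 6×73.5) = 395.7 kips.
Governing: min(490.7, 395.7) = 395.7 kips → bearing.

395.7 kips (bearing governs)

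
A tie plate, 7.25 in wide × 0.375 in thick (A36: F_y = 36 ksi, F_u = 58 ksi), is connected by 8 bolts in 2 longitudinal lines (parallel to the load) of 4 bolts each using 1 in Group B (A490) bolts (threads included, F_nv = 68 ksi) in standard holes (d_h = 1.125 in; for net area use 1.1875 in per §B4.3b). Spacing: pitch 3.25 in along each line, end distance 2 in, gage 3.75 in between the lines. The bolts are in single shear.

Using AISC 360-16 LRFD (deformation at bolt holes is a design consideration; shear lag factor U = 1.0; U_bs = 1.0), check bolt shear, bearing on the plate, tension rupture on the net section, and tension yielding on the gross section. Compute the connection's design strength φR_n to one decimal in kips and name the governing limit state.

Bolt shear: A_b = π(1)²/4 = 0.7854 in². φR_n = 0.75 × 68 × 0.7854 × 8 × 1 = 320.4 kips.
Bearing (0.375 in plate, F_u = 58 ksi): end bolts L_c = 2 − 1.125/2 = 1.4375, R_n = min(1.2×1.4375×0.375×58, 2.4×1×0.375×58) = 37.519 kips/bolt; interior L_c = 3.25 − 1.125 = 2.125, R_n = 52.2 kips/bolt. φR_n = 0.75 × (2×37.519 + 6×52.2) = 291.2 kips.
Tension rupture (net): A_n = (7.25 − 2×1.1875)×0.375 = 1.8281 in² (U = 1.0, A_e = A_n). φR_n = 0.75 × 58 × 1.8281 = 79.5 kips.
Tension yield (gross): A_g = 7.25×0.375 = 2.7188 in². φR_n = 0.90 × 36 × 2.7188 = 88.1 kips.
Governing: min(320.4, 291.2, 79.5, 88.1) = 79.5 kips → net-section rupture.

79.5 kips (net-section rupture governs)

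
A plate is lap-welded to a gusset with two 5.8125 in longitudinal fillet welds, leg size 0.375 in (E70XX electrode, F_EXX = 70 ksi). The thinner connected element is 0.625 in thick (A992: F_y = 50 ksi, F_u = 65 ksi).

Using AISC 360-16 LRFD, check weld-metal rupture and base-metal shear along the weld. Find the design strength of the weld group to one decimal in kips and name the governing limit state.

97.1 kips (weld metal governs)

Weld metal: throat = 0.707×0.375 = 0.26513 in, L = 2×5.8125 = 11.625 in. φR_n = 0.75 × 0.6 × 70 × 0.26513 × 11.625 = 97.1 kips.
Base metal shear (0.625 in plate): yield φR_n = 1.0×0.6×50×0.625×11.625 = 218.0 kips; rupture φR_n = 0.75×0.6×65×0.625×11.625 = 212.5 kips; take 212.5 kips (rupture).
Governing: min(97.1, 212.5) = 97.1 kips → weld metal.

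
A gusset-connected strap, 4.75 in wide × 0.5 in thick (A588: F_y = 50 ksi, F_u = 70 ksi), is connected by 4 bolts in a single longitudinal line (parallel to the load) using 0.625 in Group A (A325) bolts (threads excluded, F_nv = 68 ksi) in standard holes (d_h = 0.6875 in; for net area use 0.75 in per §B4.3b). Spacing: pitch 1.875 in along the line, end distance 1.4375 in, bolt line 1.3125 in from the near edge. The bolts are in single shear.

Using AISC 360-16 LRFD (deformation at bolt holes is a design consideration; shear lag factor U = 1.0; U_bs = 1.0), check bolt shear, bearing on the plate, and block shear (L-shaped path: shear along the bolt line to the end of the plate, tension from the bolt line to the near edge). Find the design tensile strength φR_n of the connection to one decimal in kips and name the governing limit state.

62.6 kips (bolt shear governs)

Bolt shear: A_b = π(0.625)²/4 = 0.3068 in². φR_n = 0.75 × 68 × 0.3068 × 4 × 1 = 62.6 kips.
Bearing (0.5 in plate, F_u = 70 ksi): end bolts L_c = 1.4375 − 0.6875/2 = 1.09375, R_n = min(1.2×1.09375×0.5×70, 2.4×0.625×0.5×70) = 45.938 kips/bolt; interior L_c = 1.875 − 0.6875 = 1.1875, R_n = 49.875 kips/bolt. φR_n = 0.75 × (1×45.938 + 3×49.875) = 146.7 kips.
Block shear: shear path 1×[1.4375+3×1.875] = 1×7.0625 in, A_gv = 3.5313, A_nv = 1×(7.0625 − 3.5×0.75)×0.5 = 2.2188 in²; tension to near edge: (1.3125 − 0.5×0.75)×0.5 = 0.46875 in². R_n = min(0.6×70×2.2188, 0.6×50×3.5313) + 1.0×70×0.46875 = min(93.19, 105.94) + 32.813 = 126 kips. φR_n = 0.75 × 126 = 94.5 kips.
Governing: min(62.6, 146.7, 94.5) = 62.6 kips → bolt shear.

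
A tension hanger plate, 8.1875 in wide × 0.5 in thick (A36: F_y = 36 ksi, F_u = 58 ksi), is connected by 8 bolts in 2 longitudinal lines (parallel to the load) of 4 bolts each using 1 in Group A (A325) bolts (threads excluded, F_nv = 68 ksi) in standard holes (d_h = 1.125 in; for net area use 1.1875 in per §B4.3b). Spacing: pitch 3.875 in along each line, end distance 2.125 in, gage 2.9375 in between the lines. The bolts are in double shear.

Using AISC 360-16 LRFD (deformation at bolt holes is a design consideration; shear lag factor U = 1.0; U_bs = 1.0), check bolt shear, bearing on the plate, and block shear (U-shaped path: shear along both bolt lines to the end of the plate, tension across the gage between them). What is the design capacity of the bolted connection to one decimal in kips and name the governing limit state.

260.8 kips (block shear governs)

Bolt shear: A_b = π(1)²/4 = 0.7854 in². φR_n = 0.75 × 68 × 0.7854 × 8 × 2 = 640.9 kips.
Bearing (0.5 in plate, F_u = 58 ksi): end bolts L_c = 2.125 − 1.125/2 = 1.5625, R_n = min(1.2×1.5625×0.5×58, 2.4×1×0.5×58) = 54.375 kips/bolt; interior L_c = 3.875 − 1.125 = 2.75, R_n = 69.6 kips/bolt. φR_n = 0.75 × (2×54.375 + 6×69.6) = 394.8 kips.
Block shear: shear path 2×[2.125+3×3.875] = 2×13.75 in, A_gv = 13.75, A_nv = 2×(13.75 − 3.5×1.1875)×0.5 = 9.5938 in²; tension across gage: (2.9375 − 1×1.1875)×0.5 = 0.875 in². R_n = min(0.6×58×9.5938, 0.6×36×13.75) + 1.0×58×0.875 = min(333.86, 297) + 50.75 = 347.75 kips. φR_n = 0.75 × 347.75 = 260.8 kips.
Governing: min(640.9, 394.8, 260.8) = 260.8 kips → block shear.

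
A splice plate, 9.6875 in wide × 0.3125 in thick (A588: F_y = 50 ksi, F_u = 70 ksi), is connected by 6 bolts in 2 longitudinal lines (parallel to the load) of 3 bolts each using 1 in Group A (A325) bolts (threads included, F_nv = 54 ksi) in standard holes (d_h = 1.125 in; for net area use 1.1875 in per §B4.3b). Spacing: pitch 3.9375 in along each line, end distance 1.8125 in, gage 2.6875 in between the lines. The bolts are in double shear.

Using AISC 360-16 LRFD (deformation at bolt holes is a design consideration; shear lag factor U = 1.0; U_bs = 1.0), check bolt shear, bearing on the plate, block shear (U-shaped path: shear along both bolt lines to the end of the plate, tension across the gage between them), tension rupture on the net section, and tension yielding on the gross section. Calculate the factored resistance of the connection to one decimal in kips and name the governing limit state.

Bolt shear: A_b = π(1)²/4 = 0.7854 in². φR_n = 0.75 × 54 × 0.7854 × 6 × 2 = 381.7 kips.
Bearing (0.3125 in plate, F_u = 70 ksi): end bolts L_c = 1.8125 − 1.125/2 = 1.25, R_n = min(1.2×1.25×0.3125×70, 2.4×1×0.3125×70) = 32.813 kips/bolt; interior L_c = 3.9375 − 1.125 = 2.8125, R_n = 52.5 kips/bolt. φR_n = 0.75 × (2×32.813 + 4×52.5) = 206.7 kips.
Block shear: shear path 2×[1.8125+2×3.9375] = 2×9.6875 in, A_gv = 6.0547, A_nv = 2×(9.6875 − 2.5×1.1875)×0.3125 = 4.1992 in²; tension across gage: (2.6875 − 1×1.1875)×0.3125 = 0.46875 in². R_n = min(0.6×70×4.1992, 0.6×50×6.0547) + 1.0×70×0.46875 = min(176.37, 181.64) + 32.813 = 209.18 kips. φR_n = 0.75 × 209.18 = 156.9 kips.
Tension rupture (net): A_n = (9.6875 − 2×1.1875)×0.3125 = 2.2852 in² (U = 1.0, A_e = A_n). φR_n = 0.75 × 70 × 2.2852 = 120.0 kips.
Tension yield (gross): A_g = 9.6875×0.3125 = 3.0273 in². φR_n = 0.90 × 50 × 3.0273 = 136.2 kips.
Governing: min(381.7, 206.7, 156.9, 120.0, 136.2) = 120.0 kips → net-section rupture.

120.0 kips (net-section rupture governs)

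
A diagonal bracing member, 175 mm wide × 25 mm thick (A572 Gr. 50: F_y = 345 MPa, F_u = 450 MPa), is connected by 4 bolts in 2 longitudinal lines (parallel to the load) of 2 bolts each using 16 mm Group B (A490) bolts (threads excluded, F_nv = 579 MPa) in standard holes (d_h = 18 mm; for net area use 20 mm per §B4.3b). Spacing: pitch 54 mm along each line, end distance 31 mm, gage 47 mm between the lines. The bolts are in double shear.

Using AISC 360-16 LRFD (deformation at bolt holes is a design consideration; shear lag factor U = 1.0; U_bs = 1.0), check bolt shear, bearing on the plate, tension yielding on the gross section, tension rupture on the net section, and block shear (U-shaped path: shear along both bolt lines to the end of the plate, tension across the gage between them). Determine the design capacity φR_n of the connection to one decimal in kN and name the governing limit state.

698.5 kN (bolt shear governs)

Bolt shear: A_b = π(16)²/4 = 201.06 mm². φR_n = 0.75 × 579 × 201.06 × 4 × 2 = 698.5 kN.
Bearing (25 mm plate, F_u = 450 MPa): end bolts L_c = 31 − 18/2 = 22, R_n = min(1.2×22×25×450, 2.4×16×25×450) = 297 kN/bolt; interior L_c = 54 − 18 = 36, R_n = 432 kN/bolt. φR_n = 0.75 × (2×297 + 2×432) = 1093.5 kN.
Tension yield (gross): A_g = 175×25 = 4375 mm². φR_n = 0.90 × 345 × 4375 = 1358.4 kN.
Tension rupture (net): A_n = (175 − 2×20)×25 = 3375 mm² (U = 1.0, A_e = A_n). φR_n = 0.75 × 450 × 3375 = 1139.1 kN.
Block shear: shear path 2×[31+1×54] = 2×85 mm, A_gv = 4250, A_nv = 2×(85 − 1.5×20)×25 = 2750 mm²; tension across gage: (47 − 1×20)×25 = 675 mm². R_n = min(0.6×450×2750, 0.6×345×4250) + 1.0×450×675 = min(742.5, 879.75) + 303.75 = 1046.3 kN. φR_n = 0.75 × 1046.3 = 784.7 kN.
Governing: min(698.5, 1093.5, 1358.4, 1139.1, 784.7) = 698.5 kN → bolt shear.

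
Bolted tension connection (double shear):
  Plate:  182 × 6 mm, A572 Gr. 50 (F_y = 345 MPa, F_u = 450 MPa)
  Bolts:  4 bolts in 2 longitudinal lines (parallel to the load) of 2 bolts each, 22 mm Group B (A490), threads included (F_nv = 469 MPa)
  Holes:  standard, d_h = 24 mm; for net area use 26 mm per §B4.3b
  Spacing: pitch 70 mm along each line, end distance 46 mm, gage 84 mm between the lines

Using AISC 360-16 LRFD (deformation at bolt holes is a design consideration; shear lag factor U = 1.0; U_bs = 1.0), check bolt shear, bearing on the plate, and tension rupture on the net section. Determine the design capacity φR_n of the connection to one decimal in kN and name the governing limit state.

Bolt shear: A_b = π(22)²/4 = 380.13 mm². φR_n = 0.75 × 469 × 380.13 × 4 × 2 = 1069.7 kN.
Bearing (6 mm plate, F_u = 450 MPa): end bolts L_c = 46 − 24/2 = 34, R_n = min(1.2×34×6×450, 2.4×22×6×450) = 110.16 kN/bolt; interior L_c = 70 − 24 = 46, R_n = 142.56 kN/bolt. φR_n = 0.75 × (2×110.16 + 2×142.56) = 379.1 kN.
Tension rupture (net): A_n = (182 − 2×26)×6 = 780 mm² (U = 1.0, A_e = A_n). φR_n = 0.75 × 450 × 780 = 263.3 kN.
Governing: min(1069.7, 379.1, 263.3) = 263.3 kN → net-section rupture.

263.3 kN (net-section rupture governs)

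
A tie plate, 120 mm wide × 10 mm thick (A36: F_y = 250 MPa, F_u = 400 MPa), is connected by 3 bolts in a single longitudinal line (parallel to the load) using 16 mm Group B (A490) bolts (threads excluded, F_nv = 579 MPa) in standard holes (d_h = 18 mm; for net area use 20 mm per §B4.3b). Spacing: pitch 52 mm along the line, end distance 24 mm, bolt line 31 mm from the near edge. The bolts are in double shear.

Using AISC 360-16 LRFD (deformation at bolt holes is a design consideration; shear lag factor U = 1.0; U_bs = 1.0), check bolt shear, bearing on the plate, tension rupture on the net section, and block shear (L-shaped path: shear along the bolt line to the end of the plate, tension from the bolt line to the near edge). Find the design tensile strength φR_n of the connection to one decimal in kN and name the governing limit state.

Bolt shear: A_b = π(16)²/4 = 201.06 mm². φR_n = 0.75 × 579 × 201.06 × 3 × 2 = 523.9 kN.
Bearing (10 mm plate, F_u = 400 MPa): end bolts L_c = 24 − 18/2 = 15, R_n = min(1.2×15×10×400, 2.4×16×10×400) = 72 kN/bolt; interior L_c = 52 − 18 = 34, R_n = 153.6 kN/bolt. φR_n = 0.75 × (1×72 + 2×153.6) = 284.4 kN.
Tension rupture (net): A_n = (120 − 1×20)×10 = 1000 mm² (U = 1.0, A_e = A_n). φR_n = 0.75 × 400 × 1000 = 300.0 kN.
Block shear: shear path 1×[24+2×52] = 1×128 mm, A_gv = 1280, A_nv = 1×(128 − 2.5×20)×10 = 780 mm²; tension to near edge: (31 − 0.5×20)×10 = 210 mm². R_n = min(0.6×400×780, 0.6×250×1280) + 1.0×400×210 = min(187.2, 192) + 84 = 271.2 kN. φR_n = 0.75 × 271.2 = 203.4 kN.
Governing: min(523.9, 284.4, 300.0, 203.4) = 203.4 kN → block shear.

203.4 kN (block shear governs)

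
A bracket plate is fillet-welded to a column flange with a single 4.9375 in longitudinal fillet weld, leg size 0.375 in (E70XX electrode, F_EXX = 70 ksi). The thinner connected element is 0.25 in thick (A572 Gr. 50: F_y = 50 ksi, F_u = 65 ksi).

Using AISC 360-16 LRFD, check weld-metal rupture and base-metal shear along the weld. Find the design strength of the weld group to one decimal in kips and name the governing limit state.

36.1 kips (base-metal shear governs)

Weld metal: throat = 0.707×0.375 = 0.26513 in, L = 4.9375 in. φR_n = 0.75 × 0.6 × 70 × 0.26513 × 4.9375 = 41.2 kips.
Base metal shear (0.25 in plate): yield φR_n = 1.0×0.6×50×0.25×4.9375 = 37.0 kips; rupture φR_n = 0.75×0.6×65×0.25×4.9375 = 36.1 kips; take 36.1 kips (rupture).
Governing: min(41.2, 36.1) = 36.1 kips → base-metal shear.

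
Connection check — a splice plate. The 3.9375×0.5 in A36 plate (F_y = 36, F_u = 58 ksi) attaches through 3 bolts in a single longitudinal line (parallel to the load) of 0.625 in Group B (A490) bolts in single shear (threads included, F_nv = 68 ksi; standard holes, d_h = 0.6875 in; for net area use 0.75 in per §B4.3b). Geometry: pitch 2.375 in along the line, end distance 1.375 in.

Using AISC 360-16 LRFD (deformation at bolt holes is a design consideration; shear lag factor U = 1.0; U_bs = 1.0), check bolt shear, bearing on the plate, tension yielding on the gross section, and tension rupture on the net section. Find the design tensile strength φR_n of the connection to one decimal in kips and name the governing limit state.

46.9 kips (bolt shear governs)

Bolt shear: A_b = π(0.625)²/4 = 0.3068 in². φR_n = 0.75 × 68 × 0.3068 × 3 × 1 = 46.9 kips.
Bearing (0.5 in plate, F_u = 58 ksi): end bolts L_c = 1.375 − 0.6875/2 = 1.03125, R_n = min(1.2×1.03125×0.5×58, 2.4×0.625×0.5×58) = 35.888 kips/bolt; interior L_c = 2.375 − 0.6875 = 1.6875, R_n = 43.5 kips/bolt. φR_n = 0.75 × (1×35.888 + 2×43.5) = 92.2 kips.
Tension yield (gross): A_g = 3.9375×0.5 = 1.9688 in². φR_n = 0.90 × 36 × 1.9688 = 63.8 kips.
Tension rupture (net): A_n = (3.9375 − 1×0.75)×0.5 = 1.5938 in² (U = 1.0, A_e = A_n). φR_n = 0.75 × 58 × 1.5938 = 69.3 kips.
Governing: min(46.9, 92.2, 63.8, 69.3) = 46.9 kips → bolt shear.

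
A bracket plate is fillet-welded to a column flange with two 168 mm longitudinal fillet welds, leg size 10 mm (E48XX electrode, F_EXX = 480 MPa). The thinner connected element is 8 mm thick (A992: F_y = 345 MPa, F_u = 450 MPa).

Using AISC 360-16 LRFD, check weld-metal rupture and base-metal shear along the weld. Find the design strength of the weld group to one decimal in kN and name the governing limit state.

Weld metal: throat = 0.707×10 = 7.07 mm, L = 2×168 = 336 mm. φR_n = 0.75 × 0.6 × 480 × 7.07 × 336 = 513.1 kN.
Base metal shear (8 mm plate): yield φR_n = 1.0×0.6×345×8×336 = 556.4 kN; rupture φR_n = 0.75×0.6×450×8×336 = 544.3 kN; take 544.3 kN (rupture).
Governing: min(513.1, 544.3) = 513.1 kN → weld metal.

513.1 kN (weld metal governs)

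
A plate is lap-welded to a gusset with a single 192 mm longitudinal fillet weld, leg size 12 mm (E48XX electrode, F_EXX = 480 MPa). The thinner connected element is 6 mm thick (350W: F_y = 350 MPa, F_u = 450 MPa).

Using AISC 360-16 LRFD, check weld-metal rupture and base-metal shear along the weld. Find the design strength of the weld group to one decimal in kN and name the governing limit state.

233.3 kN (base-metal shear governs)

Weld metal: throat = 0.707×12 = 8.484 mm, L = 192 mm. φR_n = 0.75 × 0.6 × 480 × 8.484 × 192 = 351.8 kN.
Base metal shear (6 mm plate): yield φR_n = 1.0×0.6×350×6×192 = 241.9 kN; rupture φR_n = 0.75×0.6×450×6×192 = 233.3 kN; take 233.3 kN (rupture).
Governing: min(351.8, 233.3) = 233.3 kN → base-metal shear.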